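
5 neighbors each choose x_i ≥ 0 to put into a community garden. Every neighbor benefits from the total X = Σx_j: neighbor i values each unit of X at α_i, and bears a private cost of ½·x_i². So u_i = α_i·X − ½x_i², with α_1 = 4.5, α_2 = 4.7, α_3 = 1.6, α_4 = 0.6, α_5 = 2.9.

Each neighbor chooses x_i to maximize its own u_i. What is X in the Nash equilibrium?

Neighbor i's FOC: ∂u_i/∂x_i = α_i − x_i = 0, so x_i* = α_i.
NE contributions = (4.5, 4.7, 1.6, 0.6, 2.9); X = 14.3.

14.3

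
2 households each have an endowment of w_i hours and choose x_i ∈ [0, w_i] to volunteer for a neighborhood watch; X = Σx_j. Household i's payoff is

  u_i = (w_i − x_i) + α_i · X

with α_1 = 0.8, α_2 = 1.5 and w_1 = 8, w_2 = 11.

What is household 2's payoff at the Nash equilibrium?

16.5

∂u_i/∂x_i = α_i − 1, so household i contributes w_i if α_i > 1, else 0.
α_i > 1 for i ∈ {2}; NE contributions (0, 11), X = 11.
u_2 = (11 − 11) + 1.5·11 = 16.5.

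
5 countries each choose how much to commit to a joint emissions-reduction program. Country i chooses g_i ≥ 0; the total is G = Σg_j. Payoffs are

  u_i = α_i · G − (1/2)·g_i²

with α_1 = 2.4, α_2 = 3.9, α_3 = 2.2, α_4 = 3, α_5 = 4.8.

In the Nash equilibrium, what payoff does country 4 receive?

Country i's FOC: ∂u_i/∂g_i = α_i − g_i = 0, so g_i* = α_i.
NE contributions = (2.4, 3.9, 2.2, 3, 4.8); G = 16.3.
u_4 = α_4·G − ½·(g_4)² = 3·16.3 − ½·3² = 44.4.

44.4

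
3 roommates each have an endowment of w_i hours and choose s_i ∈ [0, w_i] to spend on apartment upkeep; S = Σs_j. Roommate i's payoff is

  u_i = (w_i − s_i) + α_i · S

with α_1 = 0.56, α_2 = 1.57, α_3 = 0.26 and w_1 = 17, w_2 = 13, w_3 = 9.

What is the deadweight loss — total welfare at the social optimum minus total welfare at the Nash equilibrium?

36.14

∂u_i/∂s_i = α_i − 1, so roommate i contributes w_i if α_i > 1, else 0.
α_i > 1 for i ∈ {2}; NE contributions (0, 13, 0), S = 13.
W^NE = Σw_i − S^NE + (Σα_i)·S^NE = 39 + 1.39·13 = 57.07.
Planner: ∂(Σu_j)/∂s_i = Σα_j − 1 = 1.39 > 0, so everyone contributes w_i; S^SO = 39, W^SO = 39 + 1.39·39 = 93.21.
Deadweight loss = 36.14.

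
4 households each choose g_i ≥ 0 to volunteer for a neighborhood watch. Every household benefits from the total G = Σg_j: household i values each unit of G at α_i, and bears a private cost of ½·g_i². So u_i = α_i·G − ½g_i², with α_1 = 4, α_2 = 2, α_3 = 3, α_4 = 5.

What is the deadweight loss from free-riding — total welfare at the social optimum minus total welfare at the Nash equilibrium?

Household i's FOC: ∂u_i/∂g_i = α_i − g_i = 0, so g_i* = α_i.
NE contributions = (4, 2, 3, 5); G = 14.
W^NE = (Σα)·G − ½Σα_i² = 14² − ½·54 = 169.
Planner sets g_i = Σα_j = 14 for every i, so G^SO = 4·14 = 56.
W^SO = (Σα)·G^SO − ½·4·(Σα)² = (4/2)·14² = 392.
Deadweight loss = W^SO − W^NE = 223.

223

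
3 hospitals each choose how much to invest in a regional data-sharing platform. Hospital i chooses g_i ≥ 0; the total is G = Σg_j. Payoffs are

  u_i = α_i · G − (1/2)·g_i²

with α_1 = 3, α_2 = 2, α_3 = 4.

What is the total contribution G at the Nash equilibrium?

Hospital i's FOC: ∂u_i/∂g_i = α_i − g_i = 0, so g_i* = α_i.
NE contributions = (3, 2, 4); G = 9.

9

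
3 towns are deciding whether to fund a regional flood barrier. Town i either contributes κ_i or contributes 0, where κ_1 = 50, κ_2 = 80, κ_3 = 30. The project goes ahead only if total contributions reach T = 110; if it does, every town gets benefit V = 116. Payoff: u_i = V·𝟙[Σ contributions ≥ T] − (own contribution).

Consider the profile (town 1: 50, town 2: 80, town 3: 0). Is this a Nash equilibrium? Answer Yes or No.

Yes

Total = 130 ≥ 110: provided.
Town 1 (pledges 50, payoff 66): dropping to 0 → total 80, payoff 0. No gain.
Town 2 (pledges 80, payoff 36): dropping to 0 → total 50, payoff 0. No gain.
Town 3 (pledges 0, payoff 116): pledging 30 → total 160, payoff 86. No gain.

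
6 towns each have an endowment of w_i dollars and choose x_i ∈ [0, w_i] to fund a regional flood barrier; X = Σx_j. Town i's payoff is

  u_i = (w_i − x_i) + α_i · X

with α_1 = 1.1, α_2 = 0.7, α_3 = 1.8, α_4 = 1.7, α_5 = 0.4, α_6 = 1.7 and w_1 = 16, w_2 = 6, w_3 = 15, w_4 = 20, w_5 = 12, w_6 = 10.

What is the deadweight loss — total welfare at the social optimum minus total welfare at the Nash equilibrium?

∂u_i/∂x_i = α_i − 1, so town i contributes w_i if α_i > 1, else 0.
α_i > 1 for i ∈ {1, 3, 4, 6}; NE contributions (16, 0, 15, 20, 0, 10), X = 61.
W^NE = Σw_i − X^NE + (Σα_i)·X^NE = 79 + 6.4·61 = 469.4.
Planner: ∂(Σu_j)/∂x_i = Σα_j − 1 = 6.4 > 0, so everyone contributes w_i; X^SO = 79, W^SO = 79 + 6.4·79 = 584.6.
Deadweight loss = 115.2.

115.2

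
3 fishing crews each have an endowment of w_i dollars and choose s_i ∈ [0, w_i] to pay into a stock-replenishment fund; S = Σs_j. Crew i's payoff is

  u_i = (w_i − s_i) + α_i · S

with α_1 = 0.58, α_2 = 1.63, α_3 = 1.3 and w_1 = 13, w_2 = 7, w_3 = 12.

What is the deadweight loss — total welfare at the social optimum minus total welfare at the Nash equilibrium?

32.63

∂u_i/∂s_i = α_i − 1, so crew i contributes w_i if α_i > 1, else 0.
α_i > 1 for i ∈ {2, 3}; NE contributions (0, 7, 12), S = 19.
W^NE = Σw_i − S^NE + (Σα_i)·S^NE = 32 + 2.51·19 = 79.69.
Planner: ∂(Σu_j)/∂s_i = Σα_j − 1 = 2.51 > 0, so everyone contributes w_i; S^SO = 32, W^SO = 32 + 2.51·32 = 112.32.
Deadweight loss = 32.63.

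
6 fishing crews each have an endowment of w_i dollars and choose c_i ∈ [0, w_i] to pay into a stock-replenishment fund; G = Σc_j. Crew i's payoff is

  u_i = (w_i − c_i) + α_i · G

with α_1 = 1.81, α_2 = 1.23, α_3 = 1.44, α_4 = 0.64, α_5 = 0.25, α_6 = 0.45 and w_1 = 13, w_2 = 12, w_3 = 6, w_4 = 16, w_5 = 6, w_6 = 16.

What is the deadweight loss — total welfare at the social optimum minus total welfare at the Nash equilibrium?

183.16

∂u_i/∂c_i = α_i − 1, so crew i contributes w_i if α_i > 1, else 0.
α_i > 1 for i ∈ {1, 2, 3}; NE contributions (13, 12, 6, 0, 0, 0), G = 31.
W^NE = Σw_i − G^NE + (Σα_i)·G^NE = 69 + 4.82·31 = 218.42.
Planner: ∂(Σu_j)/∂c_i = Σα_j − 1 = 4.82 > 0, so everyone contributes w_i; G^SO = 69, W^SO = 69 + 4.82·69 = 401.58.
Deadweight loss = 183.16.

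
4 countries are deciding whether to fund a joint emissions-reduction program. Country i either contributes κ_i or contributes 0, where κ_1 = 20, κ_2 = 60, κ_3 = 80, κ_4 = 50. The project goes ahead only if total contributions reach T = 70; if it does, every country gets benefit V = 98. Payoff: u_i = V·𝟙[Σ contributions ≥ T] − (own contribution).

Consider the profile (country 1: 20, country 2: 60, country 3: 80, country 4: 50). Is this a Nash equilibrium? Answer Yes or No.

Total = 210 ≥ 70: provided.
Country 1 (pledges 20, payoff 78): dropping to 0 → total 190, payoff 98. Profitable deviation.

No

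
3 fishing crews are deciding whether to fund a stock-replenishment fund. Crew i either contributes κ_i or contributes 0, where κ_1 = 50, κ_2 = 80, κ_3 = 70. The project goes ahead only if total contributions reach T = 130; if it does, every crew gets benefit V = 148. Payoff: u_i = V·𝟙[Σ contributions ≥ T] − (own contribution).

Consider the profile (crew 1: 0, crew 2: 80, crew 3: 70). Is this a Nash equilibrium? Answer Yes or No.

Total = 150 ≥ 130: provided.
Crew 1 (pledges 0, payoff 148): pledging 50 → total 200, payoff 98. No gain.
Crew 2 (pledges 80, payoff 68): dropping to 0 → total 70, payoff 0. No gain.
Crew 3 (pledges 70, payoff 78): dropping to 0 → total 80, payoff 0. No gain.

Yes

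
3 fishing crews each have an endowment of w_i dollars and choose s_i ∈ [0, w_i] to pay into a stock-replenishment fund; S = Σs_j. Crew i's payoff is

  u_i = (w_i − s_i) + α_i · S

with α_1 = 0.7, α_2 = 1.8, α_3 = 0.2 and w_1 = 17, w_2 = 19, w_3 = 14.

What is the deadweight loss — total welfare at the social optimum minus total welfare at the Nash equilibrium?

∂u_i/∂s_i = α_i − 1, so crew i contributes w_i if α_i > 1, else 0.
α_i > 1 for i ∈ {2}; NE contributions (0, 19, 0), S = 19.
W^NE = Σw_i − S^NE + (Σα_i)·S^NE = 50 + 1.7·19 = 82.3.
Planner: ∂(Σu_j)/∂s_i = Σα_j − 1 = 1.7 > 0, so everyone contributes w_i; S^SO = 50, W^SO = 50 + 1.7·50 = 135.
Deadweight loss = 52.7.

52.7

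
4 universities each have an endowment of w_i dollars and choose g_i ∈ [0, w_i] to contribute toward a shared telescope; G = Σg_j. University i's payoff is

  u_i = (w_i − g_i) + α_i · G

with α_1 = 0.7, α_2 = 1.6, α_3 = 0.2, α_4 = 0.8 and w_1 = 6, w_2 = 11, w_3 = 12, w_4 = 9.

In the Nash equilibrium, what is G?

11

∂u_i/∂g_i = α_i − 1, so university i contributes w_i if α_i > 1, else 0.
α_i > 1 for i ∈ {2}; NE contributions (0, 11, 0, 0), G = 11.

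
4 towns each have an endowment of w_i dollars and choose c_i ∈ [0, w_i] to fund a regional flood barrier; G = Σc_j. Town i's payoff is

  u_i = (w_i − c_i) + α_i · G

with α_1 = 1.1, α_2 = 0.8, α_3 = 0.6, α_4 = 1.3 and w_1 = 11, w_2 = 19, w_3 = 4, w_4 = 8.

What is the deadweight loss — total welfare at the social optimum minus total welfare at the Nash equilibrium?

∂u_i/∂c_i = α_i − 1, so town i contributes w_i if α_i > 1, else 0.
α_i > 1 for i ∈ {1, 4}; NE contributions (11, 0, 0, 8), G = 19.
W^NE = Σw_i − G^NE + (Σα_i)·G^NE = 42 + 2.8·19 = 95.2.
Planner: ∂(Σu_j)/∂c_i = Σα_j − 1 = 2.8 > 0, so everyone contributes w_i; G^SO = 42, W^SO = 42 + 2.8·42 = 159.6.
Deadweight loss = 64.4.

64.4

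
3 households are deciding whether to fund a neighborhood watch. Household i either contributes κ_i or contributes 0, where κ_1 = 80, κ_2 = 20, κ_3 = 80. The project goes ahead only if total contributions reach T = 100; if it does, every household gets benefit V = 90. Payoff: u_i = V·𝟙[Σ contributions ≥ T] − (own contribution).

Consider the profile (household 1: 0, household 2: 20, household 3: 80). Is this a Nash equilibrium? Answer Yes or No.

Yes

Total = 100 ≥ 100: provided.
Household 1 (pledges 0, payoff 90): pledging 80 → total 180, payoff 10. No gain.
Household 2 (pledges 20, payoff 70): dropping to 0 → total 80, payoff 0. No gain.
Household 3 (pledges 80, payoff 10): dropping to 0 → total 20, payoff 0. No gain.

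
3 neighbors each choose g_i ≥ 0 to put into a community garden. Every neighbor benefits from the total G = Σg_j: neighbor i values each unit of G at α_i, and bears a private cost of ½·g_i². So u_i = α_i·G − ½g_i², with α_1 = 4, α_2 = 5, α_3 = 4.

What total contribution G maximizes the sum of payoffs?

39

Planner FOC: ∂(Σu_j)/∂g_i = (Σα_j) − g_i = 0, so g_i^SO = Σα_j = 13 for every i; G^SO = 39.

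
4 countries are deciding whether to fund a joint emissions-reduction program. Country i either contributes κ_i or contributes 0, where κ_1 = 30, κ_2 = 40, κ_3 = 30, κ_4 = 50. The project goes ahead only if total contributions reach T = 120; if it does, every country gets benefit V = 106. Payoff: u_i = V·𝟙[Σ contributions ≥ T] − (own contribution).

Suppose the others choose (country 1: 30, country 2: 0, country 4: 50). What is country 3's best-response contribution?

Others' total = 80. Even contributing 30 gives 110 < 120: no benefit either way.
Best response: 0.

0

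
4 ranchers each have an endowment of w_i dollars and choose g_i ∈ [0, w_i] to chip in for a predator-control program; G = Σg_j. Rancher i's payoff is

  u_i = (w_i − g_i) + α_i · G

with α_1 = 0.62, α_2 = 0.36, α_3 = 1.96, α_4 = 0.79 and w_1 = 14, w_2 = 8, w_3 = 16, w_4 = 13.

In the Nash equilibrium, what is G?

16

∂u_i/∂g_i = α_i − 1, so rancher i contributes w_i if α_i > 1, else 0.
α_i > 1 for i ∈ {3}; NE contributions (0, 0, 16, 0), G = 16.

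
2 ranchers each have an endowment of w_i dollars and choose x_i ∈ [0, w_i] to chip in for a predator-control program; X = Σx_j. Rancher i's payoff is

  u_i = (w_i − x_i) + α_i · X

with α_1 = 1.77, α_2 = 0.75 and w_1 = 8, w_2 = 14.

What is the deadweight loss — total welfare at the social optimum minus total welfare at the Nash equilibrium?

∂u_i/∂x_i = α_i − 1, so rancher i contributes w_i if α_i > 1, else 0.
α_i > 1 for i ∈ {1}; NE contributions (8, 0), X = 8.
W^NE = Σw_i − X^NE + (Σα_i)·X^NE = 22 + 1.52·8 = 34.16.
Planner: ∂(Σu_j)/∂x_i = Σα_j − 1 = 1.52 > 0, so everyone contributes w_i; X^SO = 22, W^SO = 22 + 1.52·22 = 55.44.
Deadweight loss = 21.28.

21.28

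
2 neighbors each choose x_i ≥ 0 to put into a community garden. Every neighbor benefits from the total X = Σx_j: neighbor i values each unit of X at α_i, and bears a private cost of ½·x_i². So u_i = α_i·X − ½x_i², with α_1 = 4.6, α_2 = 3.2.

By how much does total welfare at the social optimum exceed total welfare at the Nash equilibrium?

15.7

Neighbor i's FOC: ∂u_i/∂x_i = α_i − x_i = 0, so x_i* = α_i.
NE contributions = (4.6, 3.2); X = 7.8.
W^NE = (Σα)·X − ½Σα_i² = 7.8² − ½·31.4 = 45.14.
Planner sets x_i = Σα_j = 7.8 for every i, so X^SO = 2·7.8 = 15.6.
W^SO = (Σα)·X^SO − ½·2·(Σα)² = (2/2)·7.8² = 60.84.
Deadweight loss = W^SO − W^NE = 15.7.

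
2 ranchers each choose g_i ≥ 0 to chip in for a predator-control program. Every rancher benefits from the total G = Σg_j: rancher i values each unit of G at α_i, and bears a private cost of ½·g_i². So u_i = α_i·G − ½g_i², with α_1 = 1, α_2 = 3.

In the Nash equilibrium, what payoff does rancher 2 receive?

7.5

Rancher i's FOC: ∂u_i/∂g_i = α_i − g_i = 0, so g_i* = α_i.
NE contributions = (1, 3); G = 4.
u_2 = α_2·G − ½·(g_2)² = 3·4 − ½·3² = 7.5.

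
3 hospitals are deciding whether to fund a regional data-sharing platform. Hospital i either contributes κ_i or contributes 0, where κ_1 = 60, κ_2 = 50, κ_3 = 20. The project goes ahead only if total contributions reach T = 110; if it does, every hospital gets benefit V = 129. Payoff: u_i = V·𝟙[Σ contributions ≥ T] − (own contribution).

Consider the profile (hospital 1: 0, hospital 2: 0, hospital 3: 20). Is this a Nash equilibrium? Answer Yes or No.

Total = 20 < 110: not provided.
Hospital 1 (pledges 0, payoff 0): pledging 60 → total 80, payoff -60. No gain.
Hospital 2 (pledges 0, payoff 0): pledging 50 → total 70, payoff -50. No gain.
Hospital 3 (pledges 20, payoff -20): dropping to 0 → total 0, payoff 0. Profitable deviation.

No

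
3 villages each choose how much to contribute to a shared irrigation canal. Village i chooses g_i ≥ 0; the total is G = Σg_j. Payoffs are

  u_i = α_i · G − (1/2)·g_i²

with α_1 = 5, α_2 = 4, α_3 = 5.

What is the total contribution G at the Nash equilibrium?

Village i's FOC: ∂u_i/∂g_i = α_i − g_i = 0, so g_i* = α_i.
NE contributions = (5, 4, 5); G = 14.

14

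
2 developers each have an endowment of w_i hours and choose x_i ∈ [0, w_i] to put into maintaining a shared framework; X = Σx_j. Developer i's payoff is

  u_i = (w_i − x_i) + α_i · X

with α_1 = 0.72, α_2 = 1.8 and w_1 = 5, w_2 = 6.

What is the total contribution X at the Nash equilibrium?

∂u_i/∂x_i = α_i − 1, so developer i contributes w_i if α_i > 1, else 0.
α_i > 1 for i ∈ {2}; NE contributions (0, 6), X = 6.

6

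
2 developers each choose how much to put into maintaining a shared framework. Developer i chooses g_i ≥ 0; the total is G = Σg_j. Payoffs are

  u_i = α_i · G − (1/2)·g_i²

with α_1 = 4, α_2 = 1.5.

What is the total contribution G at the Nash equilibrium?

Developer i's FOC: ∂u_i/∂g_i = α_i − g_i = 0, so g_i* = α_i.
NE contributions = (4, 1.5); G = 5.5.

5.5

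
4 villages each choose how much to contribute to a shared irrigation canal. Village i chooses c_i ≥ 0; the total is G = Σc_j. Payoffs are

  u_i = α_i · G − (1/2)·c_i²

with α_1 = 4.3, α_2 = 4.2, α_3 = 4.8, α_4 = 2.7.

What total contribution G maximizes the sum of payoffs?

Planner FOC: ∂(Σu_j)/∂c_i = (Σα_j) − c_i = 0, so c_i^SO = Σα_j = 16 for every i; G^SO = 64.

64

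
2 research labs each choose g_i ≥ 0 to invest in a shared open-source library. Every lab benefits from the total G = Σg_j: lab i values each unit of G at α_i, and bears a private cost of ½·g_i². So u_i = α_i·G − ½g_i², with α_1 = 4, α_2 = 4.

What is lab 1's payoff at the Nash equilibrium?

Lab i's FOC: ∂u_i/∂g_i = α_i − g_i = 0, so g_i* = α_i.
NE contributions = (4, 4); G = 8.
u_1 = α_1·G − ½·(g_1)² = 4·8 − ½·4² = 24.

24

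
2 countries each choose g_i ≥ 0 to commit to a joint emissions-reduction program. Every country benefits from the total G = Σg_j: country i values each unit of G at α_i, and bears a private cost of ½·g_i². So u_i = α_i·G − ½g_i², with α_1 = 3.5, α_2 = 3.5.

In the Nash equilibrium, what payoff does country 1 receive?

18.375

Country i's FOC: ∂u_i/∂g_i = α_i − g_i = 0, so g_i* = α_i.
NE contributions = (3.5, 3.5); G = 7.
u_1 = α_1·G − ½·(g_1)² = 3.5·7 − ½·3.5² = 18.375.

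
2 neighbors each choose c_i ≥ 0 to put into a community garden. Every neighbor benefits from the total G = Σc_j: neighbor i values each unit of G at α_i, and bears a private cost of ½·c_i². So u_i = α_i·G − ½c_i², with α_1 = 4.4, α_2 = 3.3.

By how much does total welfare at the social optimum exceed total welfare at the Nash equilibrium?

15.125

Neighbor i's FOC: ∂u_i/∂c_i = α_i − c_i = 0, so c_i* = α_i.
NE contributions = (4.4, 3.3); G = 7.7.
W^NE = (Σα)·G − ½Σα_i² = 7.7² − ½·30.25 = 44.165.
Planner sets c_i = Σα_j = 7.7 for every i, so G^SO = 2·7.7 = 15.4.
W^SO = (Σα)·G^SO − ½·2·(Σα)² = (2/2)·7.7² = 59.29.
Deadweight loss = W^SO − W^NE = 15.125.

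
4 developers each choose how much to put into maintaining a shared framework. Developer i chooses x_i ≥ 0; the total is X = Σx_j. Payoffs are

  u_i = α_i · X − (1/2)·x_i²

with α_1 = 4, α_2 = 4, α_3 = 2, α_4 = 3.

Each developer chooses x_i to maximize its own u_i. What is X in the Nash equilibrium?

13

Developer i's FOC: ∂u_i/∂x_i = α_i − x_i = 0, so x_i* = α_i.
NE contributions = (4, 4, 2, 3); X = 13.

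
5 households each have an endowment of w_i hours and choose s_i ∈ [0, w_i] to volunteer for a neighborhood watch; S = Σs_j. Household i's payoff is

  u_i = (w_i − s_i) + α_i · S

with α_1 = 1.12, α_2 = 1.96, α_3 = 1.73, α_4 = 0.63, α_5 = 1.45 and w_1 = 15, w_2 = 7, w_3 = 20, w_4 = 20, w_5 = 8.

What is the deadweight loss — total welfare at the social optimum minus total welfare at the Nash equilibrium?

117.8

∂u_i/∂s_i = α_i − 1, so household i contributes w_i if α_i > 1, else 0.
α_i > 1 for i ∈ {1, 2, 3, 5}; NE contributions (15, 7, 20, 0, 8), S = 50.
W^NE = Σw_i − S^NE + (Σα_i)·S^NE = 70 + 5.89·50 = 364.5.
Planner: ∂(Σu_j)/∂s_i = Σα_j − 1 = 5.89 > 0, so everyone contributes w_i; S^SO = 70, W^SO = 70 + 5.89·70 = 482.3.
Deadweight loss = 117.8.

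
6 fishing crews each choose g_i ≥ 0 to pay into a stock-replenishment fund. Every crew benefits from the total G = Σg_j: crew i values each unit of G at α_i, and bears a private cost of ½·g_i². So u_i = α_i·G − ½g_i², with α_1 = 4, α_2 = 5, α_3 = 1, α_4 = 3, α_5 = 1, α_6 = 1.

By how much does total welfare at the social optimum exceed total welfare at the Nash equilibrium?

Crew i's FOC: ∂u_i/∂g_i = α_i − g_i = 0, so g_i* = α_i.
NE contributions = (4, 5, 1, 3, 1, 1); G = 15.
W^NE = (Σα)·G − ½Σα_i² = 15² − ½·53 = 198.5.
Planner sets g_i = Σα_j = 15 for every i, so G^SO = 6·15 = 90.
W^SO = (Σα)·G^SO − ½·6·(Σα)² = (6/2)·15² = 675.
Deadweight loss = W^SO − W^NE = 476.5.

476.5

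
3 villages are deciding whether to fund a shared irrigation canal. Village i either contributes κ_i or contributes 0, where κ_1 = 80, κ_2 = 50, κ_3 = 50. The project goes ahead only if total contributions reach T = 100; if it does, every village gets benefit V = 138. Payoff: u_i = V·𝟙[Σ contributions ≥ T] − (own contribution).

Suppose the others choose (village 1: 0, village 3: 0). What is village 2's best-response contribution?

Others' total = 0. Even contributing 50 gives 50 < 100: no benefit either way.
Best response: 0.

0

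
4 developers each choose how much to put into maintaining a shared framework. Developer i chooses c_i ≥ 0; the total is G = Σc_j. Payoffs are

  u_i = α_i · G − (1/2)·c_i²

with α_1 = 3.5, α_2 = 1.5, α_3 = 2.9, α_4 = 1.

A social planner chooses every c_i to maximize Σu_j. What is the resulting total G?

Planner FOC: ∂(Σu_j)/∂c_i = (Σα_j) − c_i = 0, so c_i^SO = Σα_j = 8.9 for every i; G^SO = 35.6.

35.6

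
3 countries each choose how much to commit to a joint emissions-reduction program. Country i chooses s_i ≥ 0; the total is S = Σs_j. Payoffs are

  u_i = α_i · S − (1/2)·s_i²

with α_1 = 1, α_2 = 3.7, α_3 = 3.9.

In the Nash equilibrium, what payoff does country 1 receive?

Country i's FOC: ∂u_i/∂s_i = α_i − s_i = 0, so s_i* = α_i.
NE contributions = (1, 3.7, 3.9); S = 8.6.
u_1 = α_1·S − ½·(s_1)² = 1·8.6 − ½·1² = 8.1.

8.1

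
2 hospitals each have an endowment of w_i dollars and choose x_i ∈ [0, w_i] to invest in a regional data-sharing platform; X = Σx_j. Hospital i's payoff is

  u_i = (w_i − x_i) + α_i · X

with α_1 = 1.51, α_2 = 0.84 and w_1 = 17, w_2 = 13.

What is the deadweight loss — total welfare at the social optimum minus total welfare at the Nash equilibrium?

∂u_i/∂x_i = α_i − 1, so hospital i contributes w_i if α_i > 1, else 0.
α_i > 1 for i ∈ {1}; NE contributions (17, 0), X = 17.
W^NE = Σw_i − X^NE + (Σα_i)·X^NE = 30 + 1.35·17 = 52.95.
Planner: ∂(Σu_j)/∂x_i = Σα_j − 1 = 1.35 > 0, so everyone contributes w_i; X^SO = 30, W^SO = 30 + 1.35·30 = 70.5.
Deadweight loss = 17.55.

17.55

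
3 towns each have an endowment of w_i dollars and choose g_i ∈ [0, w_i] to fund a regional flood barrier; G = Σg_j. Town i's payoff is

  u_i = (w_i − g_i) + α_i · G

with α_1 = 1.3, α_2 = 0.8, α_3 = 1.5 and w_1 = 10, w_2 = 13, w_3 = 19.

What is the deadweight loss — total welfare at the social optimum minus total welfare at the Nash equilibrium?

∂u_i/∂g_i = α_i − 1, so town i contributes w_i if α_i > 1, else 0.
α_i > 1 for i ∈ {1, 3}; NE contributions (10, 0, 19), G = 29.
W^NE = Σw_i − G^NE + (Σα_i)·G^NE = 42 + 2.6·29 = 117.4.
Planner: ∂(Σu_j)/∂g_i = Σα_j − 1 = 2.6 > 0, so everyone contributes w_i; G^SO = 42, W^SO = 42 + 2.6·42 = 151.2.
Deadweight loss = 33.8.

33.8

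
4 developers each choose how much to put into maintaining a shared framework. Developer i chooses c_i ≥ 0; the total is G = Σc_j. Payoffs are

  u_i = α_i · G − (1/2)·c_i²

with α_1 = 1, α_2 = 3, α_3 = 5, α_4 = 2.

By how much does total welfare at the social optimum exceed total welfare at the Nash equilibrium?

Developer i's FOC: ∂u_i/∂c_i = α_i − c_i = 0, so c_i* = α_i.
NE contributions = (1, 3, 5, 2); G = 11.
W^NE = (Σα)·G − ½Σα_i² = 11² − ½·39 = 101.5.
Planner sets c_i = Σα_j = 11 for every i, so G^SO = 4·11 = 44.
W^SO = (Σα)·G^SO − ½·4·(Σα)² = (4/2)·11² = 242.
Deadweight loss = W^SO − W^NE = 140.5.

140.5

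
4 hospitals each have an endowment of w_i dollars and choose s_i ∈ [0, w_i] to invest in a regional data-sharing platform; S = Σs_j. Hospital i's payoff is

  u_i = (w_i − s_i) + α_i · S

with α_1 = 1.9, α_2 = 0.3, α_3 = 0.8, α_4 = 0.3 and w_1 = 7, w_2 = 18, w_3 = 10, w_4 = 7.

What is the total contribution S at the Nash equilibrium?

7

∂u_i/∂s_i = α_i − 1, so hospital i contributes w_i if α_i > 1, else 0.
α_i > 1 for i ∈ {1}; NE contributions (7, 0, 0, 0), S = 7.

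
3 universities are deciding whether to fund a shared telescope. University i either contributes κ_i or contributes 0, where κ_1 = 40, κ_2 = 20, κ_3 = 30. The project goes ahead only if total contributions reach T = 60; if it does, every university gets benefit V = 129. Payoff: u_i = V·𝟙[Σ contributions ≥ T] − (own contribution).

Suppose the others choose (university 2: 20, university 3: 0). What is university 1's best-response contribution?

40

Others' total = 20. Contributing 40 brings total to 60 ≥ 60: gain V − κ_1 = 89.
Best response: 40.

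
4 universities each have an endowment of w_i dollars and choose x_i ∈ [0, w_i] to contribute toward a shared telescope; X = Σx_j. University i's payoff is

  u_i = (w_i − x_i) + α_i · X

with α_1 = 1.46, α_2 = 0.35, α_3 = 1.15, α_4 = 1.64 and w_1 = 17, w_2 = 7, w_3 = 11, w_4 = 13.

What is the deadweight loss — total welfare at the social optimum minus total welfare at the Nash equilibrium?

∂u_i/∂x_i = α_i − 1, so university i contributes w_i if α_i > 1, else 0.
α_i > 1 for i ∈ {1, 3, 4}; NE contributions (17, 0, 11, 13), X = 41.
W^NE = Σw_i − X^NE + (Σα_i)·X^NE = 48 + 3.6·41 = 195.6.
Planner: ∂(Σu_j)/∂x_i = Σα_j − 1 = 3.6 > 0, so everyone contributes w_i; X^SO = 48, W^SO = 48 + 3.6·48 = 220.8.
Deadweight loss = 25.2.

25.2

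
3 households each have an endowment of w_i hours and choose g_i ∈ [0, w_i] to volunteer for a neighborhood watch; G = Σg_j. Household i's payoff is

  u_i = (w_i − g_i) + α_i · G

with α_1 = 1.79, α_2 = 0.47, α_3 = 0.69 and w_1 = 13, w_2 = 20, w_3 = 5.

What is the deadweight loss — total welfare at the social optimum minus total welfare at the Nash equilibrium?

48.75

∂u_i/∂g_i = α_i − 1, so household i contributes w_i if α_i > 1, else 0.
α_i > 1 for i ∈ {1}; NE contributions (13, 0, 0), G = 13.
W^NE = Σw_i − G^NE + (Σα_i)·G^NE = 38 + 1.95·13 = 63.35.
Planner: ∂(Σu_j)/∂g_i = Σα_j − 1 = 1.95 > 0, so everyone contributes w_i; G^SO = 38, W^SO = 38 + 1.95·38 = 112.1.
Deadweight loss = 48.75.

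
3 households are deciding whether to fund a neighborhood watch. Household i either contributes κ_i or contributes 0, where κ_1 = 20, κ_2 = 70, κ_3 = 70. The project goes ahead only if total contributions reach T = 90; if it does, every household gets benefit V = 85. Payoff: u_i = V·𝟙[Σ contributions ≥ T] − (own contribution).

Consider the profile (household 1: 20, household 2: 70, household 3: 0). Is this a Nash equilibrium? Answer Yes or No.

Total = 90 ≥ 90: provided.
Household 1 (pledges 20, payoff 65): dropping to 0 → total 70, payoff 0. No gain.
Household 2 (pledges 70, payoff 15): dropping to 0 → total 20, payoff 0. No gain.
Household 3 (pledges 0, payoff 85): pledging 70 → total 160, payoff 15. No gain.

Yes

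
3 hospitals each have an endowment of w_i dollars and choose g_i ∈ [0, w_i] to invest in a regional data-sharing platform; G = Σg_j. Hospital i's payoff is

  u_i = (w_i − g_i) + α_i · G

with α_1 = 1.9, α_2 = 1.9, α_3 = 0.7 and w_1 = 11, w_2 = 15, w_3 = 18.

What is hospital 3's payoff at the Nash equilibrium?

36.2

∂u_i/∂g_i = α_i − 1, so hospital i contributes w_i if α_i > 1, else 0.
α_i > 1 for i ∈ {1, 2}; NE contributions (11, 15, 0), G = 26.
u_3 = (18 − 0) + 0.7·26 = 36.2.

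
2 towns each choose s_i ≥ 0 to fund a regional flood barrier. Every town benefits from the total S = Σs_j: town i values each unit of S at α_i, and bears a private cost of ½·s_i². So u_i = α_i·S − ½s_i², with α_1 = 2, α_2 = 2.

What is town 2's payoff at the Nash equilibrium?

6

Town i's FOC: ∂u_i/∂s_i = α_i − s_i = 0, so s_i* = α_i.
NE contributions = (2, 2); S = 4.
u_2 = α_2·S − ½·(s_2)² = 2·4 − ½·2² = 6.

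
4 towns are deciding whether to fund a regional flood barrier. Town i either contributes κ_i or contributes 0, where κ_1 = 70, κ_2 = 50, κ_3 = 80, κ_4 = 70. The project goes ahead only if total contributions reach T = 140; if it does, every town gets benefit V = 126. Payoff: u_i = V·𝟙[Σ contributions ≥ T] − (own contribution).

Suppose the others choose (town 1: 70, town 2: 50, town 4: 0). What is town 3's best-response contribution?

Others' total = 120. Contributing 80 brings total to 200 ≥ 140: gain V − κ_3 = 46.
Best response: 80.

80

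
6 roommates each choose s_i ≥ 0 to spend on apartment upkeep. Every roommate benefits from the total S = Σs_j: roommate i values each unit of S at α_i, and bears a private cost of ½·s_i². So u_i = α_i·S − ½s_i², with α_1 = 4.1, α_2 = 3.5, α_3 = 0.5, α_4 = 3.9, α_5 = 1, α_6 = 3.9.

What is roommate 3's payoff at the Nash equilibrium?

8.325

Roommate i's FOC: ∂u_i/∂s_i = α_i − s_i = 0, so s_i* = α_i.
NE contributions = (4.1, 3.5, 0.5, 3.9, 1, 3.9); S = 16.9.
u_3 = α_3·S − ½·(s_3)² = 0.5·16.9 − ½·0.5² = 8.325.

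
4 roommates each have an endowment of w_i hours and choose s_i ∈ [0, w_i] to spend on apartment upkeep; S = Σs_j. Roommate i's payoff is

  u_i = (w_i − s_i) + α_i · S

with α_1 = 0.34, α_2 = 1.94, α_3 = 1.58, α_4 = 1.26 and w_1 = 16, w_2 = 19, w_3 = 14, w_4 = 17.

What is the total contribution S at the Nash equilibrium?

50

∂u_i/∂s_i = α_i − 1, so roommate i contributes w_i if α_i > 1, else 0.
α_i > 1 for i ∈ {2, 3, 4}; NE contributions (0, 19, 14, 17), S = 50.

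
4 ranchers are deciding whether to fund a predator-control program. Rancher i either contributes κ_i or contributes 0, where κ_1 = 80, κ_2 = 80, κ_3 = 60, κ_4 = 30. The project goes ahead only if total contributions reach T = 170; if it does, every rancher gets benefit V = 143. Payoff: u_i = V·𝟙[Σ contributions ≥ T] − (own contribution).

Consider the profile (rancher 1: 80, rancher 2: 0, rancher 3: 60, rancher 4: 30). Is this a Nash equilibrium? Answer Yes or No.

Yes

Total = 170 ≥ 170: provided.
Rancher 1 (pledges 80, payoff 63): dropping to 0 → total 90, payoff 0. No gain.
Rancher 2 (pledges 0, payoff 143): pledging 80 → total 250, payoff 63. No gain.
Rancher 3 (pledges 60, payoff 83): dropping to 0 → total 110, payoff 0. No gain.
Rancher 4 (pledges 30, payoff 113): dropping to 0 → total 140, payoff 0. No gain.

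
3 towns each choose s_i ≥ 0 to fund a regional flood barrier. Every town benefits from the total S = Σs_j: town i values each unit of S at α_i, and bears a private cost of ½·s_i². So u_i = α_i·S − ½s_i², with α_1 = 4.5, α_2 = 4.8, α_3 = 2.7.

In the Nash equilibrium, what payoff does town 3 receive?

Town i's FOC: ∂u_i/∂s_i = α_i − s_i = 0, so s_i* = α_i.
NE contributions = (4.5, 4.8, 2.7); S = 12.
u_3 = α_3·S − ½·(s_3)² = 2.7·12 − ½·2.7² = 28.755.

28.755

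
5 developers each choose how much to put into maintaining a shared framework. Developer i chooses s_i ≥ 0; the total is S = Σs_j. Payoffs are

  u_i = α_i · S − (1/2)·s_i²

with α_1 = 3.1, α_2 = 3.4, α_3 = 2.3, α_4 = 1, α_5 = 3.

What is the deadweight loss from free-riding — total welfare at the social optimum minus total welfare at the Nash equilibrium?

263.99

Developer i's FOC: ∂u_i/∂s_i = α_i − s_i = 0, so s_i* = α_i.
NE contributions = (3.1, 3.4, 2.3, 1, 3); S = 12.8.
W^NE = (Σα)·S − ½Σα_i² = 12.8² − ½·36.46 = 145.61.
Planner sets s_i = Σα_j = 12.8 for every i, so S^SO = 5·12.8 = 64.
W^SO = (Σα)·S^SO − ½·5·(Σα)² = (5/2)·12.8² = 409.6.
Deadweight loss = W^SO − W^NE = 263.99.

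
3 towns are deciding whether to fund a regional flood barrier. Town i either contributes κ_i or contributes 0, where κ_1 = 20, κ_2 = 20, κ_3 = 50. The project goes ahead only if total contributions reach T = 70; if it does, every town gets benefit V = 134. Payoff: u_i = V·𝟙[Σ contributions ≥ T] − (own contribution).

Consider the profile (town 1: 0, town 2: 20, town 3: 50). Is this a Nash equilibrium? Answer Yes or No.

Total = 70 ≥ 70: provided.
Town 1 (pledges 0, payoff 134): pledging 20 → total 90, payoff 114. No gain.
Town 2 (pledges 20, payoff 114): dropping to 0 → total 50, payoff 0. No gain.
Town 3 (pledges 50, payoff 84): dropping to 0 → total 20, payoff 0. No gain.

Yes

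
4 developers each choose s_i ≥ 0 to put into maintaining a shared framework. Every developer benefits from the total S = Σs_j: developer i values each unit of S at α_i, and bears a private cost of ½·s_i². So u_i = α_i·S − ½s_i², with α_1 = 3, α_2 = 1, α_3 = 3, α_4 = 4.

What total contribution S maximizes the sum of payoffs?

44

Planner FOC: ∂(Σu_j)/∂s_i = (Σα_j) − s_i = 0, so s_i^SO = Σα_j = 11 for every i; S^SO = 44.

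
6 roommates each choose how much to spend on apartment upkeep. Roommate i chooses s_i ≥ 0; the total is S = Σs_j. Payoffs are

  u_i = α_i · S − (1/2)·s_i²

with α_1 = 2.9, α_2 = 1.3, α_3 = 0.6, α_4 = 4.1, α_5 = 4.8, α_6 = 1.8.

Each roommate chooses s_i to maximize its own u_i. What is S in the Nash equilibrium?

15.5

Roommate i's FOC: ∂u_i/∂s_i = α_i − s_i = 0, so s_i* = α_i.
NE contributions = (2.9, 1.3, 0.6, 4.1, 4.8, 1.8); S = 15.5.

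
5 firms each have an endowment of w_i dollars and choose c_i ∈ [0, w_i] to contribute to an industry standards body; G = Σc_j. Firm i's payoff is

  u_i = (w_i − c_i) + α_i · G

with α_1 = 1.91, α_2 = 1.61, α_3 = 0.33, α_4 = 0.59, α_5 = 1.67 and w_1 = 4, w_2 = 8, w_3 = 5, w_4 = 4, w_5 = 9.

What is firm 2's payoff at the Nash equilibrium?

33.81

∂u_i/∂c_i = α_i − 1, so firm i contributes w_i if α_i > 1, else 0.
α_i > 1 for i ∈ {1, 2, 5}; NE contributions (4, 8, 0, 0, 9), G = 21.
u_2 = (8 − 8) + 1.61·21 = 33.81.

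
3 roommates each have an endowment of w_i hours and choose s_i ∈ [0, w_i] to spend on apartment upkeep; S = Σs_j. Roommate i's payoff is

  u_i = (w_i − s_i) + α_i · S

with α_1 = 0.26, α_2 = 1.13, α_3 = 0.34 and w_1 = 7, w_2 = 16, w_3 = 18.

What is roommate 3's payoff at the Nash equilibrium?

23.44

∂u_i/∂s_i = α_i − 1, so roommate i contributes w_i if α_i > 1, else 0.
α_i > 1 for i ∈ {2}; NE contributions (0, 16, 0), S = 16.
u_3 = (18 − 0) + 0.34·16 = 23.44.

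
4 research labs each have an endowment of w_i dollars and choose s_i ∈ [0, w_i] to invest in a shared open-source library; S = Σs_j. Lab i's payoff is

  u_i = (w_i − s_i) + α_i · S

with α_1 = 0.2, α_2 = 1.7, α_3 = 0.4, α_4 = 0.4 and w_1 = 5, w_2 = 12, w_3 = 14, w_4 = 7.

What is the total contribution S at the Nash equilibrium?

12

∂u_i/∂s_i = α_i − 1, so lab i contributes w_i if α_i > 1, else 0.
α_i > 1 for i ∈ {2}; NE contributions (0, 12, 0, 0), S = 12.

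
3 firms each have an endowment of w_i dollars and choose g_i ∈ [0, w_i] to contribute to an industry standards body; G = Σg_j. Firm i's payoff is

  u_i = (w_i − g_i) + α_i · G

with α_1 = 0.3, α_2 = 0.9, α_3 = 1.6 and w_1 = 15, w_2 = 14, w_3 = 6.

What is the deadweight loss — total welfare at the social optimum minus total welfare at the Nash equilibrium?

∂u_i/∂g_i = α_i − 1, so firm i contributes w_i if α_i > 1, else 0.
α_i > 1 for i ∈ {3}; NE contributions (0, 0, 6), G = 6.
W^NE = Σw_i − G^NE + (Σα_i)·G^NE = 35 + 1.8·6 = 45.8.
Planner: ∂(Σu_j)/∂g_i = Σα_j − 1 = 1.8 > 0, so everyone contributes w_i; G^SO = 35, W^SO = 35 + 1.8·35 = 98.
Deadweight loss = 52.2.

52.2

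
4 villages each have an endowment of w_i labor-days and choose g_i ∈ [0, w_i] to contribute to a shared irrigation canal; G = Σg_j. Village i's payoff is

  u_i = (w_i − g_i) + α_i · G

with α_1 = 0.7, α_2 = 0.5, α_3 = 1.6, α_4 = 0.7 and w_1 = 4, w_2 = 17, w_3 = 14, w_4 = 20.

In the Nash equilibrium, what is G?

∂u_i/∂g_i = α_i − 1, so village i contributes w_i if α_i > 1, else 0.
α_i > 1 for i ∈ {3}; NE contributions (0, 0, 14, 0), G = 14.

14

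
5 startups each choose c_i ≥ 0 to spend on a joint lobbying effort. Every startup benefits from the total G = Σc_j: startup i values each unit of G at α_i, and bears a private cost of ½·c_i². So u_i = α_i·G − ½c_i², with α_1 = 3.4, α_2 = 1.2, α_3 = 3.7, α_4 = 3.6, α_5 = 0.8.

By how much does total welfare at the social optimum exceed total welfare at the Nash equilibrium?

262.08

Startup i's FOC: ∂u_i/∂c_i = α_i − c_i = 0, so c_i* = α_i.
NE contributions = (3.4, 1.2, 3.7, 3.6, 0.8); G = 12.7.
W^NE = (Σα)·G − ½Σα_i² = 12.7² − ½·40.29 = 141.145.
Planner sets c_i = Σα_j = 12.7 for every i, so G^SO = 5·12.7 = 63.5.
W^SO = (Σα)·G^SO − ½·5·(Σα)² = (5/2)·12.7² = 403.225.
Deadweight loss = W^SO − W^NE = 262.08.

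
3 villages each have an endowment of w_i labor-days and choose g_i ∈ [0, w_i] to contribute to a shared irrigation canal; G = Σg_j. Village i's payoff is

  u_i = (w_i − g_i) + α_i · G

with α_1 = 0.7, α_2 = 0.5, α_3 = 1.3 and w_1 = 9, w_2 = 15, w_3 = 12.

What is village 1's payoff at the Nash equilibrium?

17.4

∂u_i/∂g_i = α_i − 1, so village i contributes w_i if α_i > 1, else 0.
α_i > 1 for i ∈ {3}; NE contributions (0, 0, 12), G = 12.
u_1 = (9 − 0) + 0.7·12 = 17.4.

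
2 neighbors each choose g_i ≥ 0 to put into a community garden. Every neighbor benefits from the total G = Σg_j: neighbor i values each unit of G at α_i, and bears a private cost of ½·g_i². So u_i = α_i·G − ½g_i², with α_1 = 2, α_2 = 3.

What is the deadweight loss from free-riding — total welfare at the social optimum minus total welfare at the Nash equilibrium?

Neighbor i's FOC: ∂u_i/∂g_i = α_i − g_i = 0, so g_i* = α_i.
NE contributions = (2, 3); G = 5.
W^NE = (Σα)·G − ½Σα_i² = 5² − ½·13 = 18.5.
Planner sets g_i = Σα_j = 5 for every i, so G^SO = 2·5 = 10.
W^SO = (Σα)·G^SO − ½·2·(Σα)² = (2/2)·5² = 25.
Deadweight loss = W^SO − W^NE = 6.5.

6.5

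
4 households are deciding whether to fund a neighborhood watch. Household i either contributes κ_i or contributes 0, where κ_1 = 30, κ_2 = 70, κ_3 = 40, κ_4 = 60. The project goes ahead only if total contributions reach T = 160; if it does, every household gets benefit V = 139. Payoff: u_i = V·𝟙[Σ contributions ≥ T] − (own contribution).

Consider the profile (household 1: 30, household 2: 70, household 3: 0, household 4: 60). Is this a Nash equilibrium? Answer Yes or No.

Yes

Total = 160 ≥ 160: provided.
Household 1 (pledges 30, payoff 109): dropping to 0 → total 130, payoff 0. No gain.
Household 2 (pledges 70, payoff 69): dropping to 0 → total 90, payoff 0. No gain.
Household 3 (pledges 0, payoff 139): pledging 40 → total 200, payoff 99. No gain.
Household 4 (pledges 60, payoff 79): dropping to 0 → total 100, payoff 0. No gain.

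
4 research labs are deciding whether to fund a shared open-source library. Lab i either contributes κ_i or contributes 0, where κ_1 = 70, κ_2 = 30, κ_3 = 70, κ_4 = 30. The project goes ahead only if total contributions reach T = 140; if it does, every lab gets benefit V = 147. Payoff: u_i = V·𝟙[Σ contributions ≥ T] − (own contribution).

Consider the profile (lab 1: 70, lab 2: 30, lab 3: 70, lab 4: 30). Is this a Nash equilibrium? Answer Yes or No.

No

Total = 200 ≥ 140: provided.
Lab 1 (pledges 70, payoff 77): dropping to 0 → total 130, payoff 0. No gain.
Lab 2 (pledges 30, payoff 117): dropping to 0 → total 170, payoff 147. Profitable deviation.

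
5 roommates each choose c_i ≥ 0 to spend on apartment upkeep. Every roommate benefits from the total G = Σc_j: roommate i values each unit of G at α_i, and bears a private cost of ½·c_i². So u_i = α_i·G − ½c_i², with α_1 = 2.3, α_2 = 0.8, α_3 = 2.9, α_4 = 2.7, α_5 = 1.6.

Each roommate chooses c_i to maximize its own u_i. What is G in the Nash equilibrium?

10.3

Roommate i's FOC: ∂u_i/∂c_i = α_i − c_i = 0, so c_i* = α_i.
NE contributions = (2.3, 0.8, 2.9, 2.7, 1.6); G = 10.3.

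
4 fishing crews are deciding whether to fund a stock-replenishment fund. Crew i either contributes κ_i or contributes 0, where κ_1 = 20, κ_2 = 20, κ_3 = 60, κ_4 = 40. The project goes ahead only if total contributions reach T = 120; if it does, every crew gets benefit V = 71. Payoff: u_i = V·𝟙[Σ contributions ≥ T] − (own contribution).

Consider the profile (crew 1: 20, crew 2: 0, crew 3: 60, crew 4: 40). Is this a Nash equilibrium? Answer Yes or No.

Yes

Total = 120 ≥ 120: provided.
Crew 1 (pledges 20, payoff 51): dropping to 0 → total 100, payoff 0. No gain.
Crew 2 (pledges 0, payoff 71): pledging 20 → total 140, payoff 51. No gain.
Crew 3 (pledges 60, payoff 11): dropping to 0 → total 60, payoff 0. No gain.
Crew 4 (pledges 40, payoff 31): dropping to 0 → total 80, payoff 0. No gain.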